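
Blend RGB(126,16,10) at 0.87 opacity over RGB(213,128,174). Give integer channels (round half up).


C = α×F + (1-α)×B, with 1-α = 0.13
R: 0.87×126 + 0.13×213 = 109.62 + 27.69 = 137.31 → 137
G: 0.87×16 + 0.13×128 = 13.92 + 16.64 = 30.56 → 31
B: 0.87×10 + 0.13×174 = 8.70 + 22.62 = 31.32 → 31
= RGB(137, 31, 31)


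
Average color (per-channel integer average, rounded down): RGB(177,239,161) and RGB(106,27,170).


Midpoint: each channel = ⌊(C₁+C₂)/2⌋
R: ⌊(177+106)/2⌋ = 141
G: ⌊(239+27)/2⌋ = 133
B: ⌊(161+170)/2⌋ = 165
= RGB(141, 133, 165)


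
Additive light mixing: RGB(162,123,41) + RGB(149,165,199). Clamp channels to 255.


Additive: each channel = min(255, C₁+C₂)
R: 162+149 = 311 → 255
G: 123+165 = 288 → 255
B: 41+199 = 240 → 240
= RGB(255, 255, 240)


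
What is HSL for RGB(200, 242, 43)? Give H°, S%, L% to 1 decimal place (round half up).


Normalize: R'=200/255≈0.7843, G'=242/255≈0.9490, B'=43/255≈0.1686
Max=242/255, Min=43/255, Δ=Max-Min=199/255
L = (Max+Min)/2 = (242+43)/510 = 285/510 = 0.55882… → L = 55.9%
L > 0.5 → S = Δ/(2-Max-Min) = 199/(510-242-43) = 199/225 = 0.88444… → S = 88.4%
(the 1/255 factors cancel in S and H, so raw channel differences can be used)
Max is G' → H = 60 × ((B-R)/Δ + 2) = 60 × ((43-200)/199 + 2)
  -157/199 + 2 = -0.7889… + 2 = 1.2110…
  H = 60 × 1.2110… = 72.663…° → H = 72.7°
= HSL(72.7°, 88.4%, 55.9%)


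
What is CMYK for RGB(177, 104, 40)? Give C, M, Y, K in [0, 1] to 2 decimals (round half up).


R'=177/255≈0.6941, G'=104/255≈0.4078, B'=40/255≈0.1569
K = 1 - max(R',G',B') = 1 - 177/255 = 78/255 = 0.30588… → 0.31
(1-R'-K)/(1-K) simplifies to (max-R)/max with max = 177:
C = (177-177)/177 = 0/177 = 0 → 0.00
M = (177-104)/177 = 73/177 = 0.41242… → 0.41
Y = (177-40)/177 = 137/177 = 0.77401… → 0.77
= CMYK(0.00, 0.41, 0.77, 0.31)


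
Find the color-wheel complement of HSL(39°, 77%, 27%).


Complement = opposite side of color wheel = hue + 180°
H' = (39 + 180) mod 360 = 219°
S and L unchanged.
= HSL(219°, 77%, 27%)


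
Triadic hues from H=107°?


Triadic: equally spaced at 120° intervals
H1 = 107°
H2 = (107 + 120) mod 360 = 227°
H3 = (107 + 240) mod 360 = 347°
Triadic = 107°, 227°, 347°


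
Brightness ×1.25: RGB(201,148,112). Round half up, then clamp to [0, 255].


Multiply each channel by 1.25, round half up, clamp to [0, 255]
R: 201×1.25 = 251.25 → round → 251
G: 148×1.25 = 185
B: 112×1.25 = 140
= RGB(251, 185, 140)


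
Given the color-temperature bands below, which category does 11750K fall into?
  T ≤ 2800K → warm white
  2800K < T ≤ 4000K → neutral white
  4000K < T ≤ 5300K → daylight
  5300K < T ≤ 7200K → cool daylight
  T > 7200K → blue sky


Temperature: 11750K
11750K > 7200K → blue sky
Classification: blue sky


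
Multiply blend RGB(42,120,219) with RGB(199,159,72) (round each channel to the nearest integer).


Multiply: C = A×B/255, rounded to nearest integer
R: 42×199/255 = 8358/255 ≈ 32.776 → 33
G: 120×159/255 = 19080/255 ≈ 74.824 → 75
B: 219×72/255 = 15768/255 ≈ 61.835 → 62
= RGB(33, 75, 62)


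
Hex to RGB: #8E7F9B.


8E → 142 (R)
7F → 127 (G)
9B → 155 (B)
= RGB(142, 127, 155)


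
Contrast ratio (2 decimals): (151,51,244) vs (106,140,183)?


Linearize each sRGB channel c=v/255: c/12.92 if c ≤ 0.04045 else ((c+0.055)/1.055)^2.4
L = 0.2126×R_lin + 0.7152×G_lin + 0.0722×B_lin
Color 1 (151,51,244):
  R=151: 151/255≈0.5922 > 0.04045 → ((0.5922+0.055)/1.055)^2.4 ≈ 0.30947
  G=51: 51/255≈0.2000 > 0.04045 → ((0.2000+0.055)/1.055)^2.4 ≈ 0.03310
  B=244: 244/255≈0.9569 > 0.04045 → ((0.9569+0.055)/1.055)^2.4 ≈ 0.90466
  L1 = 0.2126×0.30947 + 0.7152×0.03310 + 0.0722×0.90466 ≈ 0.15479
Color 2 (106,140,183):
  R=106: 106/255≈0.4157 > 0.04045 → ((0.4157+0.055)/1.055)^2.4 ≈ 0.14413
  G=140: 140/255≈0.5490 > 0.04045 → ((0.5490+0.055)/1.055)^2.4 ≈ 0.26225
  B=183: 183/255≈0.7176 > 0.04045 → ((0.7176+0.055)/1.055)^2.4 ≈ 0.47353
  L2 = 0.2126×0.14413 + 0.7152×0.26225 + 0.0722×0.47353 ≈ 0.25239
Lighter = 0.25239, Darker = 0.15479
Ratio = (L_lighter + 0.05) / (L_darker + 0.05)
Ratio = (0.25239 + 0.05) / (0.15479 + 0.05) = 0.30239 / 0.20479 ≈ 1.4766
Ratio ≈ 1.48:1


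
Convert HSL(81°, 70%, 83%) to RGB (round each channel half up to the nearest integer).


H=81°, S=0.70, L=0.83
C = (1-|2L-1|)×S = (1-|0.66|)×0.70 = 0.238
H' = H/60 = 81/60 ≈ 1.3500; X = C×(1-|H' mod 2 - 1|) = 0.1547
m = L - C/2 = 0.83 - 0.119 = 0.711
Sector ⌊H'⌋ = 1 → (R',G',B') = (0.1547, 0.238, 0.0)
RGB = ((R'+m)×255, (G'+m)×255, (B'+m)×255) = (220.7535, 241.995, 181.305)
Round half up → RGB(221, 242, 181)


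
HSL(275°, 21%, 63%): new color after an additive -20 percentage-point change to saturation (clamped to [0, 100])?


Original S = 21%
Adjustment = -20 percentage points
New S = 21 + (-20) = 1
Clamp to [0, 100] → 1
= HSL(275°, 1%, 63%)


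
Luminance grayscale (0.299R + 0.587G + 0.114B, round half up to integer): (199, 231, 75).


Gray = 0.299×R + 0.587×G + 0.114×B
Gray = 0.299×199 + 0.587×231 + 0.114×75
Gray = 59.501 + 135.597 + 8.550
Gray = 203.648 → round half up → 204
Gray = 204


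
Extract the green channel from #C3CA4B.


Color: #C3CA4B
R = C3 = 195
G = CA = 202
B = 4B = 75
Green = 202


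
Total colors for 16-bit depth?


Colors = 2^bits = 2^16
= 65,536 colors


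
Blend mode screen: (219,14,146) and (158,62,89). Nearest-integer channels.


Screen: C = 255 - (255-A)×(255-B)/255, rounded to nearest integer
R: 255 - (255-219)×(255-158)/255 = 255 - 3492/255 ≈ 255 - 13.694 = 241.306 → 241
G: 255 - (255-14)×(255-62)/255 = 255 - 46513/255 ≈ 255 - 182.404 = 72.596 → 73
B: 255 - (255-146)×(255-89)/255 = 255 - 18094/255 ≈ 255 - 70.957 = 184.043 → 184
= RGB(241, 73, 184)


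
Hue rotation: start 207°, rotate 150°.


New hue = (H + rotation) mod 360
New hue = (207 + 150) mod 360
= 357 mod 360
= 357°


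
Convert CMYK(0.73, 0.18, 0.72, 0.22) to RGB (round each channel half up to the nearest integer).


R = 255 × (1-C) × (1-K) = 255 × 0.27 × 0.78 = 53.703 → 54
G = 255 × (1-M) × (1-K) = 255 × 0.82 × 0.78 = 163.098 → 163
B = 255 × (1-Y) × (1-K) = 255 × 0.28 × 0.78 = 55.692 → 56
= RGB(54, 163, 56)


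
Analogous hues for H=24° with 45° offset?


Base hue: 24°
Left analog: (24 - 45) mod 360 = 339°
Right analog: (24 + 45) mod 360 = 69°
Analogous hues = 339° and 69°


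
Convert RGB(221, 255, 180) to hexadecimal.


R = 221 → DD (hex)
G = 255 → FF (hex)
B = 180 → B4 (hex)
Hex = #DDFFB4


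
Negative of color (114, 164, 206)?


Invert: (255-R, 255-G, 255-B)
R: 255-114 = 141
G: 255-164 = 91
B: 255-206 = 49
= RGB(141, 91, 49)


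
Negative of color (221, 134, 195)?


Invert: (255-R, 255-G, 255-B)
R: 255-221 = 34
G: 255-134 = 121
B: 255-195 = 60
= RGB(34, 121, 60)


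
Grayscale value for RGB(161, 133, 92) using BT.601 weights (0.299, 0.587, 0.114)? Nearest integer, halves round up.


Gray = 0.299×R + 0.587×G + 0.114×B
Gray = 0.299×161 + 0.587×133 + 0.114×92
Gray = 48.139 + 78.071 + 10.488
Gray = 136.698 → round half up → 137
Gray = 137


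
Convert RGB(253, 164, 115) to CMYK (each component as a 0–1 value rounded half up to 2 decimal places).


R'=253/255≈0.9922, G'=164/255≈0.6431, B'=115/255≈0.4510
K = 1 - max(R',G',B') = 1 - 253/255 = 2/255 = 0.00784… → 0.01
(1-R'-K)/(1-K) simplifies to (max-R)/max with max = 253:
C = (253-253)/253 = 0/253 = 0 → 0.00
M = (253-164)/253 = 89/253 = 0.35177… → 0.35
Y = (253-115)/253 = 138/253 = 0.54545… → 0.55
= CMYK(0.00, 0.35, 0.55, 0.01)


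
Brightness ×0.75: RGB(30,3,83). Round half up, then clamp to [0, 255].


Multiply each channel by 0.75, round half up, clamp to [0, 255]
R: 30×0.75 = 22.5 → round → 23
G: 3×0.75 = 2.25 → round → 2
B: 83×0.75 = 62.25 → round → 62
= RGB(23, 2, 62)


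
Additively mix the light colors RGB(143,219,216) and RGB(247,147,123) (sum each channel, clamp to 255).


Additive: each channel = min(255, C₁+C₂)
R: 143+247 = 390 → 255
G: 219+147 = 366 → 255
B: 216+123 = 339 → 255
= RGB(255, 255, 255)


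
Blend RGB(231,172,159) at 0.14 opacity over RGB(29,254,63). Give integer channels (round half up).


C = α×F + (1-α)×B, with 1-α = 0.86
R: 0.14×231 + 0.86×29 = 32.34 + 24.94 = 57.28 → 57
G: 0.14×172 + 0.86×254 = 24.08 + 218.44 = 242.52 → 243
B: 0.14×159 + 0.86×63 = 22.26 + 54.18 = 76.44 → 76
= RGB(57, 243, 76)


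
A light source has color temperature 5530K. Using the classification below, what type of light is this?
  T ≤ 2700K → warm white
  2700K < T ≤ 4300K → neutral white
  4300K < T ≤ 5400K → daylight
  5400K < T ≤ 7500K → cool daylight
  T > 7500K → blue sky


Temperature: 5530K
5400K < 5530K ≤ 7500K → cool daylight
Classification: cool daylight


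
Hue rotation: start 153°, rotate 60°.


New hue = (H + rotation) mod 360
New hue = (153 + 60) mod 360
= 213 mod 360
= 213°


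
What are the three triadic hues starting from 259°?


Triadic: equally spaced at 120° intervals
H1 = 259°
H2 = (259 + 120) mod 360 = 19°
H3 = (259 + 240) mod 360 = 139°
Triadic = 259°, 19°, 139°


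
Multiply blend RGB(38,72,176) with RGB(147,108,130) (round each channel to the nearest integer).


Multiply: C = A×B/255, rounded to nearest integer
R: 38×147/255 = 5586/255 ≈ 21.906 → 22
G: 72×108/255 = 7776/255 ≈ 30.494 → 30
B: 176×130/255 = 22880/255 ≈ 89.725 → 90
= RGB(22, 30, 90)


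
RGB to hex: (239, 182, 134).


R = 239 → EF (hex)
G = 182 → B6 (hex)
B = 134 → 86 (hex)
Hex = #EFB686


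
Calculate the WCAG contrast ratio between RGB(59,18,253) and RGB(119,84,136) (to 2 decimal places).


Linearize each sRGB channel c=v/255: c/12.92 if c ≤ 0.04045 else ((c+0.055)/1.055)^2.4
L = 0.2126×R_lin + 0.7152×G_lin + 0.0722×B_lin
Color 1 (59,18,253):
  R=59: 59/255≈0.2314 > 0.04045 → ((0.2314+0.055)/1.055)^2.4 ≈ 0.04374
  G=18: 18/255≈0.0706 > 0.04045 → ((0.0706+0.055)/1.055)^2.4 ≈ 0.00605
  B=253: 253/255≈0.9922 > 0.04045 → ((0.9922+0.055)/1.055)^2.4 ≈ 0.98225
  L1 = 0.2126×0.04374 + 0.7152×0.00605 + 0.0722×0.98225 ≈ 0.08454
Color 2 (119,84,136):
  R=119: 119/255≈0.4667 > 0.04045 → ((0.4667+0.055)/1.055)^2.4 ≈ 0.18447
  G=84: 84/255≈0.3294 > 0.04045 → ((0.3294+0.055)/1.055)^2.4 ≈ 0.08866
  B=136: 136/255≈0.5333 > 0.04045 → ((0.5333+0.055)/1.055)^2.4 ≈ 0.24620
  L2 = 0.2126×0.18447 + 0.7152×0.08866 + 0.0722×0.24620 ≈ 0.12040
Lighter = 0.12040, Darker = 0.08454
Ratio = (L_lighter + 0.05) / (L_darker + 0.05)
Ratio = (0.12040 + 0.05) / (0.08454 + 0.05) = 0.17040 / 0.13454 ≈ 1.2665
Ratio ≈ 1.27:1


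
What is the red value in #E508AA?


Color: #E508AA
R = E5 = 229
G = 08 = 8
B = AA = 170
Red = 229


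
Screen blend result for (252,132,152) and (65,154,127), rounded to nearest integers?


Screen: C = 255 - (255-A)×(255-B)/255, rounded to nearest integer
R: 255 - (255-252)×(255-65)/255 = 255 - 570/255 ≈ 255 - 2.235 = 252.765 → 253
G: 255 - (255-132)×(255-154)/255 = 255 - 12423/255 ≈ 255 - 48.718 = 206.282 → 206
B: 255 - (255-152)×(255-127)/255 = 255 - 13184/255 ≈ 255 - 51.702 = 203.298 → 203
= RGB(253, 206, 203)


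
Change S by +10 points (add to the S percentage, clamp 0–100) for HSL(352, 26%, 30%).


Original S = 26%
Adjustment = +10 percentage points
New S = 26 + (10) = 36
Clamp to [0, 100] → 36
= HSL(352°, 36%, 30%)


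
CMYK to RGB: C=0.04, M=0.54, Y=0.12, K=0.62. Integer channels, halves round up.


R = 255 × (1-C) × (1-K) = 255 × 0.96 × 0.38 = 93.024 → 93
G = 255 × (1-M) × (1-K) = 255 × 0.46 × 0.38 = 44.574 → 45
B = 255 × (1-Y) × (1-K) = 255 × 0.88 × 0.38 = 85.272 → 85
= RGB(93, 45, 85)


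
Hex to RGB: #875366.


87 → 135 (R)
53 → 83 (G)
66 → 102 (B)
= RGB(135, 83, 102)


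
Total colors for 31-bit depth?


Colors = 2^bits = 2^31
= 2,147,483,648 colors


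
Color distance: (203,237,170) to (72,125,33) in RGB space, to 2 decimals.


d = √[(R₁-R₂)² + (G₁-G₂)² + (B₁-B₂)²]
d = √[(203-72)² + (237-125)² + (170-33)²]
d = √[17161 + 12544 + 18769]
d = √48474
d ≈ 220.17


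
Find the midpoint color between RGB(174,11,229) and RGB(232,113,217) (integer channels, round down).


Midpoint: each channel = ⌊(C₁+C₂)/2⌋
R: ⌊(174+232)/2⌋ = 203
G: ⌊(11+113)/2⌋ = 62
B: ⌊(229+217)/2⌋ = 223
= RGB(203, 62, 223)


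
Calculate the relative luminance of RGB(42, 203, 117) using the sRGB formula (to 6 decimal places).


Linearize each channel (sRGB transfer function): c = v/255; c_lin = c/12.92 if c ≤ 0.04045, else ((c+0.055)/1.055)^2.4
  R: 42/255 ≈ 0.164706 > 0.04045 → ((0.164706+0.055)/1.055)^2.4 ≈ 0.023153
  G: 203/255 ≈ 0.796078 > 0.04045 → ((0.796078+0.055)/1.055)^2.4 ≈ 0.597202
  B: 117/255 ≈ 0.458824 > 0.04045 → ((0.458824+0.055)/1.055)^2.4 ≈ 0.177888
R_lin = 0.023153, G_lin = 0.597202, B_lin = 0.177888
L = 0.2126×R + 0.7152×G + 0.0722×B
L = 0.2126×0.023153 + 0.7152×0.597202 + 0.0722×0.177888
L ≈ 0.444885


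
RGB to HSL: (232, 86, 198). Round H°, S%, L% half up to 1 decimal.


Normalize: R'=232/255≈0.9098, G'=86/255≈0.3373, B'=198/255≈0.7765
Max=232/255, Min=86/255, Δ=Max-Min=146/255
L = (Max+Min)/2 = (232+86)/510 = 318/510 = 0.62352… → L = 62.4%
L > 0.5 → S = Δ/(2-Max-Min) = 146/(510-232-86) = 146/192 = 0.76041… → S = 76.0%
(the 1/255 factors cancel in S and H, so raw channel differences can be used)
Max is R' → H = 60 × (((G-B)/Δ) mod 6) = 60 × (((86-198)/146) mod 6)
  (-112)/146 = -0.7671…; negative, so add 6 → 5.2328…
  H = 60 × 5.2328… = 313.972…° → H = 314.0°
= HSL(314.0°, 76.0%, 62.4%)


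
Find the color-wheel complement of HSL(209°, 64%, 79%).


Complement = opposite side of color wheel = hue + 180°
H' = (209 + 180) mod 360 = 29°
S and L unchanged.
= HSL(29°, 64%, 79%)


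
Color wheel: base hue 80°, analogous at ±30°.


Base hue: 80°
Left analog: (80 - 30) mod 360 = 50°
Right analog: (80 + 30) mod 360 = 110°
Analogous hues = 50° and 110°


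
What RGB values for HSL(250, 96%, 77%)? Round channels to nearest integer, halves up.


H=250°, S=0.96, L=0.77
C = (1-|2L-1|)×S = (1-|0.54|)×0.96 = 0.4416
H' = H/60 = 250/60 ≈ 4.1667; X = C×(1-|H' mod 2 - 1|) = 0.0736
m = L - C/2 = 0.77 - 0.2208 = 0.5492
Sector ⌊H'⌋ = 4 → (R',G',B') = (0.0736, 0.0, 0.4416)
RGB = ((R'+m)×255, (G'+m)×255, (B'+m)×255) = (158.814, 140.046, 252.654)
Round half up → RGB(159, 140, 253)


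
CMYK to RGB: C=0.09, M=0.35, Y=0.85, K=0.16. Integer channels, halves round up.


R = 255 × (1-C) × (1-K) = 255 × 0.91 × 0.84 = 194.922 → 195
G = 255 × (1-M) × (1-K) = 255 × 0.65 × 0.84 = 139.23 → 139
B = 255 × (1-Y) × (1-K) = 255 × 0.15 × 0.84 = 32.13 → 32
= RGB(195, 139, 32)


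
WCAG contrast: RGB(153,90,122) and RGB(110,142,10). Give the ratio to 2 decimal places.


Linearize each sRGB channel c=v/255: c/12.92 if c ≤ 0.04045 else ((c+0.055)/1.055)^2.4
L = 0.2126×R_lin + 0.7152×G_lin + 0.0722×B_lin
Color 1 (153,90,122):
  R=153: 153/255≈0.6000 > 0.04045 → ((0.6000+0.055)/1.055)^2.4 ≈ 0.31855
  G=90: 90/255≈0.3529 > 0.04045 → ((0.3529+0.055)/1.055)^2.4 ≈ 0.10224
  B=122: 122/255≈0.4784 > 0.04045 → ((0.4784+0.055)/1.055)^2.4 ≈ 0.19462
  L1 = 0.2126×0.31855 + 0.7152×0.10224 + 0.0722×0.19462 ≈ 0.15490
Color 2 (110,142,10):
  R=110: 110/255≈0.4314 > 0.04045 → ((0.4314+0.055)/1.055)^2.4 ≈ 0.15593
  G=142: 142/255≈0.5569 > 0.04045 → ((0.5569+0.055)/1.055)^2.4 ≈ 0.27050
  B=10: 10/255≈0.0392 ≤ 0.04045 → 0.0392/12.92 ≈ 0.00304
  L2 = 0.2126×0.15593 + 0.7152×0.27050 + 0.0722×0.00304 ≈ 0.22683
Lighter = 0.22683, Darker = 0.15490
Ratio = (L_lighter + 0.05) / (L_darker + 0.05)
Ratio = (0.22683 + 0.05) / (0.15490 + 0.05) = 0.27683 / 0.20490 ≈ 1.3511
Ratio ≈ 1.35:1


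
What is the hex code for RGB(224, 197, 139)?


R = 224 → E0 (hex)
G = 197 → C5 (hex)
B = 139 → 8B (hex)
Hex = #E0C58B


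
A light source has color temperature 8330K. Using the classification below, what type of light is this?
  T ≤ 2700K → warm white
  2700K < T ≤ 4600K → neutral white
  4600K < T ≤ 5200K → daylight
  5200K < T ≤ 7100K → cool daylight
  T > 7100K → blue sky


Temperature: 8330K
8330K > 7100K → blue sky
Classification: blue sky


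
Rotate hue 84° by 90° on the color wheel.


New hue = (H + rotation) mod 360
New hue = (84 + 90) mod 360
= 174 mod 360
= 174°


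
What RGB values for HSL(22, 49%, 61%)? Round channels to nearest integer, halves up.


H=22°, S=0.49, L=0.61
C = (1-|2L-1|)×S = (1-|0.22|)×0.49 = 0.3822
H' = H/60 = 22/60 ≈ 0.3667; X = C×(1-|H' mod 2 - 1|) = 0.14014
m = L - C/2 = 0.61 - 0.1911 = 0.4189
Sector ⌊H'⌋ = 0 → (R',G',B') = (0.3822, 0.14014, 0.0)
RGB = ((R'+m)×255, (G'+m)×255, (B'+m)×255) = (204.2805, 142.5552, 106.8195)
Round half up → RGB(204, 143, 107)


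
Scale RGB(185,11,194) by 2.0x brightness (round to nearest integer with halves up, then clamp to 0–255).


Multiply each channel by 2.0, round half up, clamp to [0, 255]
R: 185×2.0 = 370 → clamp → 255
G: 11×2.0 = 22
B: 194×2.0 = 388 → clamp → 255
= RGB(255, 22, 255)


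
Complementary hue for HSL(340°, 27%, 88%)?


Complement = opposite side of color wheel = hue + 180°
H' = (340 + 180) mod 360 = 160°
S and L unchanged.
= HSL(160°, 27%, 88%)


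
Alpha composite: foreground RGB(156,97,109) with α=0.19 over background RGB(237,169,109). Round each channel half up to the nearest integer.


C = α×F + (1-α)×B, with 1-α = 0.81
R: 0.19×156 + 0.81×237 = 29.64 + 191.97 = 221.61 → 222
G: 0.19×97 + 0.81×169 = 18.43 + 136.89 = 155.32 → 155
B: 0.19×109 + 0.81×109 = 20.71 + 88.29 = 109.00 → 109
= RGB(222, 155, 109)


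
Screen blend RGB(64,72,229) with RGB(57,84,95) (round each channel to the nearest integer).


Screen: C = 255 - (255-A)×(255-B)/255, rounded to nearest integer
R: 255 - (255-64)×(255-57)/255 = 255 - 37818/255 ≈ 255 - 148.306 = 106.694 → 107
G: 255 - (255-72)×(255-84)/255 = 255 - 31293/255 ≈ 255 - 122.718 = 132.282 → 132
B: 255 - (255-229)×(255-95)/255 = 255 - 4160/255 ≈ 255 - 16.314 = 238.686 → 239
= RGB(107, 132, 239)


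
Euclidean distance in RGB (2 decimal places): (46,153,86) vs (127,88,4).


d = √[(R₁-R₂)² + (G₁-G₂)² + (B₁-B₂)²]
d = √[(46-127)² + (153-88)² + (86-4)²]
d = √[6561 + 4225 + 6724]
d = √17510
d ≈ 132.33


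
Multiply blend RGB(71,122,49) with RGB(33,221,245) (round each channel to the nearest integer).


Multiply: C = A×B/255, rounded to nearest integer
R: 71×33/255 = 2343/255 ≈ 9.188 → 9
G: 122×221/255 = 26962/255 ≈ 105.733 → 106
B: 49×245/255 = 12005/255 ≈ 47.078 → 47
= RGB(9, 106, 47)


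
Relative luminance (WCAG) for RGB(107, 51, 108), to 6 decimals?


Linearize each channel (sRGB transfer function): c = v/255; c_lin = c/12.92 if c ≤ 0.04045, else ((c+0.055)/1.055)^2.4
  R: 107/255 ≈ 0.419608 > 0.04045 → ((0.419608+0.055)/1.055)^2.4 ≈ 0.147027
  G: 51/255 ≈ 0.200000 > 0.04045 → ((0.200000+0.055)/1.055)^2.4 ≈ 0.033105
  B: 108/255 ≈ 0.423529 > 0.04045 → ((0.423529+0.055)/1.055)^2.4 ≈ 0.149960
R_lin = 0.147027, G_lin = 0.033105, B_lin = 0.149960
L = 0.2126×R + 0.7152×G + 0.0722×B
L = 0.2126×0.147027 + 0.7152×0.033105 + 0.0722×0.149960
L ≈ 0.065762


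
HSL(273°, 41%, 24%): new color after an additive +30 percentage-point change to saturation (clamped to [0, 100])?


Original S = 41%
Adjustment = +30 percentage points
New S = 41 + (30) = 71
Clamp to [0, 100] → 71
= HSL(273°, 71%, 24%)


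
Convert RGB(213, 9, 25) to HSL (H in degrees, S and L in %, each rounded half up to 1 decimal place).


Normalize: R'=213/255≈0.8353, G'=9/255≈0.0353, B'=25/255≈0.0980
Max=213/255, Min=9/255, Δ=Max-Min=204/255
L = (Max+Min)/2 = (213+9)/510 = 222/510 = 0.43529… → L = 43.5%
L ≤ 0.5 → S = Δ/(Max+Min) = 204/(213+9) = 204/222 = 0.91891… → S = 91.9%
(the 1/255 factors cancel in S and H, so raw channel differences can be used)
Max is R' → H = 60 × (((G-B)/Δ) mod 6) = 60 × (((9-25)/204) mod 6)
  (-16)/204 = -0.0784…; negative, so add 6 → 5.9215…
  H = 60 × 5.9215… = 355.294…° → H = 355.3°
= HSL(355.3°, 91.9%, 43.5%)


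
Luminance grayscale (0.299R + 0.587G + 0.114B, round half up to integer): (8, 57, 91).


Gray = 0.299×R + 0.587×G + 0.114×B
Gray = 0.299×8 + 0.587×57 + 0.114×91
Gray = 2.392 + 33.459 + 10.374
Gray = 46.225 → round half up → 46
Gray = 46


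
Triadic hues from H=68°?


Triadic: equally spaced at 120° intervals
H1 = 68°
H2 = (68 + 120) mod 360 = 188°
H3 = (68 + 240) mod 360 = 308°
Triadic = 68°, 188°, 308°


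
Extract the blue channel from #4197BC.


Color: #4197BC
R = 41 = 65
G = 97 = 151
B = BC = 188
Blue = 188


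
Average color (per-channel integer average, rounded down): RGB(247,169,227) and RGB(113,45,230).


Midpoint: each channel = ⌊(C₁+C₂)/2⌋
R: ⌊(247+113)/2⌋ = 180
G: ⌊(169+45)/2⌋ = 107
B: ⌊(227+230)/2⌋ = 228
= RGB(180, 107, 228)


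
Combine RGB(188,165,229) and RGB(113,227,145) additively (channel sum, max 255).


Additive: each channel = min(255, C₁+C₂)
R: 188+113 = 301 → 255
G: 165+227 = 392 → 255
B: 229+145 = 374 → 255
= RGB(255, 255, 255)


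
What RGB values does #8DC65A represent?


8D → 141 (R)
C6 → 198 (G)
5A → 90 (B)
= RGB(141, 198, 90)


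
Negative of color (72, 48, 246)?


Invert: (255-R, 255-G, 255-B)
R: 255-72 = 183
G: 255-48 = 207
B: 255-246 = 9
= RGB(183, 207, 9)


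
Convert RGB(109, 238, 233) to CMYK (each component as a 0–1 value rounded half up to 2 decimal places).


R'=109/255≈0.4275, G'=238/255≈0.9333, B'=233/255≈0.9137
K = 1 - max(R',G',B') = 1 - 238/255 = 17/255 = 0.06666… → 0.07
(1-R'-K)/(1-K) simplifies to (max-R)/max with max = 238:
C = (238-109)/238 = 129/238 = 0.54201… → 0.54
M = (238-238)/238 = 0/238 = 0 → 0.00
Y = (238-233)/238 = 5/238 = 0.02100… → 0.02
= CMYK(0.54, 0.00, 0.02, 0.07)


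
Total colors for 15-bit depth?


Colors = 2^bits = 2^15
= 32,768 colors


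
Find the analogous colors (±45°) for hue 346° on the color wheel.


Base hue: 346°
Left analog: (346 - 45) mod 360 = 301°
Right analog: (346 + 45) mod 360 = 31°
Analogous hues = 301° and 31°


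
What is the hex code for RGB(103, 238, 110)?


R = 103 → 67 (hex)
G = 238 → EE (hex)
B = 110 → 6E (hex)
Hex = #67EE6E


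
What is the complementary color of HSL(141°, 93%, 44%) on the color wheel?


Complement = opposite side of color wheel = hue + 180°
H' = (141 + 180) mod 360 = 321°
S and L unchanged.
= HSL(321°, 93%, 44%)


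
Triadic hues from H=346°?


Triadic: equally spaced at 120° intervals
H1 = 346°
H2 = (346 + 120) mod 360 = 106°
H3 = (346 + 240) mod 360 = 226°
Triadic = 346°, 106°, 226°


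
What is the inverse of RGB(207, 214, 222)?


Invert: (255-R, 255-G, 255-B)
R: 255-207 = 48
G: 255-214 = 41
B: 255-222 = 33
= RGB(48, 41, 33)


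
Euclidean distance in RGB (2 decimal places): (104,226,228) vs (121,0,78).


d = √[(R₁-R₂)² + (G₁-G₂)² + (B₁-B₂)²]
d = √[(104-121)² + (226-0)² + (228-78)²]
d = √[289 + 51076 + 22500]
d = √73865
d ≈ 271.78


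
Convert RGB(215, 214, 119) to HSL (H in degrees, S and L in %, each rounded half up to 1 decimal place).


Normalize: R'=215/255≈0.8431, G'=214/255≈0.8392, B'=119/255≈0.4667
Max=215/255, Min=119/255, Δ=Max-Min=96/255
L = (Max+Min)/2 = (215+119)/510 = 334/510 = 0.65490… → L = 65.5%
L > 0.5 → S = Δ/(2-Max-Min) = 96/(510-215-119) = 96/176 = 0.54545… → S = 54.5%
(the 1/255 factors cancel in S and H, so raw channel differences can be used)
Max is R' → H = 60 × (((G-B)/Δ) mod 6) = 60 × (((214-119)/96) mod 6)
  95/96 = 0.9895…
  H = 60 × 0.9895… = 59.375° → H = 59.4°
= HSL(59.4°, 54.5%, 65.5%)


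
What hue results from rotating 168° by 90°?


New hue = (H + rotation) mod 360
New hue = (168 + 90) mod 360
= 258 mod 360
= 258°


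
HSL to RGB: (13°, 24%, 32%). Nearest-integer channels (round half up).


H=13°, S=0.24, L=0.32
C = (1-|2L-1|)×S = (1-|-0.36|)×0.24 = 0.1536
H' = H/60 = 13/60 ≈ 0.2167; X = C×(1-|H' mod 2 - 1|) = 0.03328
m = L - C/2 = 0.32 - 0.0768 = 0.2432
Sector ⌊H'⌋ = 0 → (R',G',B') = (0.1536, 0.03328, 0.0)
RGB = ((R'+m)×255, (G'+m)×255, (B'+m)×255) = (101.184, 70.5024, 62.016)
Round half up → RGB(101, 71, 62)


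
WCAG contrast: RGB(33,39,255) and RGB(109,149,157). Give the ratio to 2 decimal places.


Linearize each sRGB channel c=v/255: c/12.92 if c ≤ 0.04045 else ((c+0.055)/1.055)^2.4
L = 0.2126×R_lin + 0.7152×G_lin + 0.0722×B_lin
Color 1 (33,39,255):
  R=33: 33/255≈0.1294 > 0.04045 → ((0.1294+0.055)/1.055)^2.4 ≈ 0.01521
  G=39: 39/255≈0.1529 > 0.04045 → ((0.1529+0.055)/1.055)^2.4 ≈ 0.02029
  B=255: 255/255≈1.0000 > 0.04045 → ((1.0000+0.055)/1.055)^2.4 ≈ 1.00000
  L1 = 0.2126×0.01521 + 0.7152×0.02029 + 0.0722×1.00000 ≈ 0.08994
Color 2 (109,149,157):
  R=109: 109/255≈0.4275 > 0.04045 → ((0.4275+0.055)/1.055)^2.4 ≈ 0.15293
  G=149: 149/255≈0.5843 > 0.04045 → ((0.5843+0.055)/1.055)^2.4 ≈ 0.30054
  B=157: 157/255≈0.6157 > 0.04045 → ((0.6157+0.055)/1.055)^2.4 ≈ 0.33716
  L2 = 0.2126×0.15293 + 0.7152×0.30054 + 0.0722×0.33716 ≈ 0.27180
Lighter = 0.27180, Darker = 0.08994
Ratio = (L_lighter + 0.05) / (L_darker + 0.05)
Ratio = (0.27180 + 0.05) / (0.08994 + 0.05) = 0.32180 / 0.13994 ≈ 2.2995
Ratio ≈ 2.30:1


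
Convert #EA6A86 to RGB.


EA → 234 (R)
6A → 106 (G)
86 → 134 (B)
= RGB(234, 106, 134)


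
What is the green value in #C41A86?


Color: #C41A86
R = C4 = 196
G = 1A = 26
B = 86 = 134
Green = 26


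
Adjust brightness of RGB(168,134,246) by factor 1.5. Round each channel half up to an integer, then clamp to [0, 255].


Multiply each channel by 1.5, round half up, clamp to [0, 255]
R: 168×1.5 = 252
G: 134×1.5 = 201
B: 246×1.5 = 369 → clamp → 255
= RGB(252, 201, 255)


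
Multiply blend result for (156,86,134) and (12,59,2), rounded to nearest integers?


Multiply: C = A×B/255, rounded to nearest integer
R: 156×12/255 = 1872/255 ≈ 7.341 → 7
G: 86×59/255 = 5074/255 ≈ 19.898 → 20
B: 134×2/255 = 268/255 ≈ 1.051 → 1
= RGB(7, 20, 1)


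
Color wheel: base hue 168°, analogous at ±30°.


Base hue: 168°
Left analog: (168 - 30) mod 360 = 138°
Right analog: (168 + 30) mod 360 = 198°
Analogous hues = 138° and 198°


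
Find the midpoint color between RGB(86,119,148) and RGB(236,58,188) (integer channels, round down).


Midpoint: each channel = ⌊(C₁+C₂)/2⌋
R: ⌊(86+236)/2⌋ = 161
G: ⌊(119+58)/2⌋ = 88
B: ⌊(148+188)/2⌋ = 168
= RGB(161, 88, 168)


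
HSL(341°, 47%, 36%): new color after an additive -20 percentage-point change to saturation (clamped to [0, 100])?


Original S = 47%
Adjustment = -20 percentage points
New S = 47 + (-20) = 27
Clamp to [0, 100] → 27
= HSL(341°, 27%, 36%)


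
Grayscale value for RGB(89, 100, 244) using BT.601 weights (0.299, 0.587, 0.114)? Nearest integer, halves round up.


Gray = 0.299×R + 0.587×G + 0.114×B
Gray = 0.299×89 + 0.587×100 + 0.114×244
Gray = 26.611 + 58.700 + 27.816
Gray = 113.127 → round half up → 113
Gray = 113


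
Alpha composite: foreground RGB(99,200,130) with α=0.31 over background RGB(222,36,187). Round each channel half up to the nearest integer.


C = α×F + (1-α)×B, with 1-α = 0.69
R: 0.31×99 + 0.69×222 = 30.69 + 153.18 = 183.87 → 184
G: 0.31×200 + 0.69×36 = 62.00 + 24.84 = 86.84 → 87
B: 0.31×130 + 0.69×187 = 40.30 + 129.03 = 169.33 → 169
= RGB(184, 87, 169)


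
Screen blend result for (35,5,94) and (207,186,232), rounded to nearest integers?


Screen: C = 255 - (255-A)×(255-B)/255, rounded to nearest integer
R: 255 - (255-35)×(255-207)/255 = 255 - 10560/255 ≈ 255 - 41.412 = 213.588 → 214
G: 255 - (255-5)×(255-186)/255 = 255 - 17250/255 ≈ 255 - 67.647 = 187.353 → 187
B: 255 - (255-94)×(255-232)/255 = 255 - 3703/255 ≈ 255 - 14.522 = 240.478 → 240
= RGB(214, 187, 240)


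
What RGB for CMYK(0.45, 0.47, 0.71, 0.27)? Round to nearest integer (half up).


R = 255 × (1-C) × (1-K) = 255 × 0.55 × 0.73 = 102.3825 → 102
G = 255 × (1-M) × (1-K) = 255 × 0.53 × 0.73 = 98.6595 → 99
B = 255 × (1-Y) × (1-K) = 255 × 0.29 × 0.73 = 53.9835 → 54
= RGB(102, 99, 54)


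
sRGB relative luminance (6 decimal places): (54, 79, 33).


Linearize each channel (sRGB transfer function): c = v/255; c_lin = c/12.92 if c ≤ 0.04045, else ((c+0.055)/1.055)^2.4
  R: 54/255 ≈ 0.211765 > 0.04045 → ((0.211765+0.055)/1.055)^2.4 ≈ 0.036889
  G: 79/255 ≈ 0.309804 > 0.04045 → ((0.309804+0.055)/1.055)^2.4 ≈ 0.078187
  B: 33/255 ≈ 0.129412 > 0.04045 → ((0.129412+0.055)/1.055)^2.4 ≈ 0.015209
R_lin = 0.036889, G_lin = 0.078187, B_lin = 0.015209
L = 0.2126×R + 0.7152×G + 0.0722×B
L = 0.2126×0.036889 + 0.7152×0.078187 + 0.0722×0.015209
L ≈ 0.064860


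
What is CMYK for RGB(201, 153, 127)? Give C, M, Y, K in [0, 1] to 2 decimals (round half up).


R'=201/255≈0.7882, G'=153/255≈0.6000, B'=127/255≈0.4980
K = 1 - max(R',G',B') = 1 - 201/255 = 54/255 = 0.21176… → 0.21
(1-R'-K)/(1-K) simplifies to (max-R)/max with max = 201:
C = (201-201)/201 = 0/201 = 0 → 0.00
M = (201-153)/201 = 48/201 = 0.23880… → 0.24
Y = (201-127)/201 = 74/201 = 0.36815… → 0.37
= CMYK(0.00, 0.24, 0.37, 0.21)


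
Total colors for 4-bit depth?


Colors = 2^bits = 2^4
= 16 colors


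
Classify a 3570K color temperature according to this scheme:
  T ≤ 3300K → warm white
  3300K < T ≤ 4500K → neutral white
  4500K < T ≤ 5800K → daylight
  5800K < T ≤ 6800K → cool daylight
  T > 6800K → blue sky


Temperature: 3570K
3300K < 3570K ≤ 4500K → neutral white
Classification: neutral white


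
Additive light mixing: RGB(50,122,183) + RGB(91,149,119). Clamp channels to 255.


Additive: each channel = min(255, C₁+C₂)
R: 50+91 = 141 → 141
G: 122+149 = 271 → 255
B: 183+119 = 302 → 255
= RGB(141, 255, 255)


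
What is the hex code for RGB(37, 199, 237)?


R = 37 → 25 (hex)
G = 199 → C7 (hex)
B = 237 → ED (hex)
Hex = #25C7ED


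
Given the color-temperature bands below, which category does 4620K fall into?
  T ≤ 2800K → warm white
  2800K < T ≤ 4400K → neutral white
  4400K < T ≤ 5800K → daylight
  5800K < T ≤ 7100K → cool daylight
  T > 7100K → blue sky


Temperature: 4620K
4400K < 4620K ≤ 5800K → daylight
Classification: daylight


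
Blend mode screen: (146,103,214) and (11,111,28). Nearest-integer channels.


Screen: C = 255 - (255-A)×(255-B)/255, rounded to nearest integer
R: 255 - (255-146)×(255-11)/255 = 255 - 26596/255 ≈ 255 - 104.298 = 150.702 → 151
G: 255 - (255-103)×(255-111)/255 = 255 - 21888/255 ≈ 255 - 85.835 = 169.165 → 169
B: 255 - (255-214)×(255-28)/255 = 255 - 9307/255 ≈ 255 - 36.498 = 218.502 → 219
= RGB(151, 169, 219)


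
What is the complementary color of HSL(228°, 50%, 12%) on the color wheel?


Complement = opposite side of color wheel = hue + 180°
H' = (228 + 180) mod 360 = 48°
S and L unchanged.
= HSL(48°, 50%, 12%)


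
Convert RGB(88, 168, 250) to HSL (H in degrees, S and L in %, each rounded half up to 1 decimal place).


Normalize: R'=88/255≈0.3451, G'=168/255≈0.6588, B'=250/255≈0.9804
Max=250/255, Min=88/255, Δ=Max-Min=162/255
L = (Max+Min)/2 = (250+88)/510 = 338/510 = 0.66274… → L = 66.3%
L > 0.5 → S = Δ/(2-Max-Min) = 162/(510-250-88) = 162/172 = 0.94186… → S = 94.2%
(the 1/255 factors cancel in S and H, so raw channel differences can be used)
Max is B' → H = 60 × ((R-G)/Δ + 4) = 60 × ((88-168)/162 + 4)
  -80/162 + 4 = -0.4938… + 4 = 3.5061…
  H = 60 × 3.5061… = 210.370…° → H = 210.4°
= HSL(210.4°, 94.2%, 66.3%)


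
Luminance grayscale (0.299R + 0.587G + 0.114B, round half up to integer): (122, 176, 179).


Gray = 0.299×R + 0.587×G + 0.114×B
Gray = 0.299×122 + 0.587×176 + 0.114×179
Gray = 36.478 + 103.312 + 20.406
Gray = 160.196 → round half up → 160
Gray = 160


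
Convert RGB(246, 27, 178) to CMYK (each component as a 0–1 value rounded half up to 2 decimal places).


R'=246/255≈0.9647, G'=27/255≈0.1059, B'=178/255≈0.6980
K = 1 - max(R',G',B') = 1 - 246/255 = 9/255 = 0.03529… → 0.04
(1-R'-K)/(1-K) simplifies to (max-R)/max with max = 246:
C = (246-246)/246 = 0/246 = 0 → 0.00
M = (246-27)/246 = 219/246 = 0.89024… → 0.89
Y = (246-178)/246 = 68/246 = 0.27642… → 0.28
= CMYK(0.00, 0.89, 0.28, 0.04)


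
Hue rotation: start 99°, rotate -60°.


New hue = (H + rotation) mod 360
New hue = (99 -60) mod 360
= 39 mod 360
= 39°


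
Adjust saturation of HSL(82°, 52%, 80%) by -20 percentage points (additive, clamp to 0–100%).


Original S = 52%
Adjustment = -20 percentage points
New S = 52 + (-20) = 32
Clamp to [0, 100] → 32
= HSL(82°, 32%, 80%)


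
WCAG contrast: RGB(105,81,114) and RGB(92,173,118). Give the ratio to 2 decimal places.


Linearize each sRGB channel c=v/255: c/12.92 if c ≤ 0.04045 else ((c+0.055)/1.055)^2.4
L = 0.2126×R_lin + 0.7152×G_lin + 0.0722×B_lin
Color 1 (105,81,114):
  R=105: 105/255≈0.4118 > 0.04045 → ((0.4118+0.055)/1.055)^2.4 ≈ 0.14126
  G=81: 81/255≈0.3176 > 0.04045 → ((0.3176+0.055)/1.055)^2.4 ≈ 0.08228
  B=114: 114/255≈0.4471 > 0.04045 → ((0.4471+0.055)/1.055)^2.4 ≈ 0.16827
  L1 = 0.2126×0.14126 + 0.7152×0.08228 + 0.0722×0.16827 ≈ 0.10103
Color 2 (92,173,118):
  R=92: 92/255≈0.3608 > 0.04045 → ((0.3608+0.055)/1.055)^2.4 ≈ 0.10702
  G=173: 173/255≈0.6784 > 0.04045 → ((0.6784+0.055)/1.055)^2.4 ≈ 0.41789
  B=118: 118/255≈0.4627 > 0.04045 → ((0.4627+0.055)/1.055)^2.4 ≈ 0.18116
  L2 = 0.2126×0.10702 + 0.7152×0.41789 + 0.0722×0.18116 ≈ 0.33470
Lighter = 0.33470, Darker = 0.10103
Ratio = (L_lighter + 0.05) / (L_darker + 0.05)
Ratio = (0.33470 + 0.05) / (0.10103 + 0.05) = 0.38470 / 0.15103 ≈ 2.5472
Ratio ≈ 2.55:1


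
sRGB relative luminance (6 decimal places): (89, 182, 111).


Linearize each channel (sRGB transfer function): c = v/255; c_lin = c/12.92 if c ≤ 0.04045, else ((c+0.055)/1.055)^2.4
  R: 89/255 ≈ 0.349020 > 0.04045 → ((0.349020+0.055)/1.055)^2.4 ≈ 0.099899
  G: 182/255 ≈ 0.713725 > 0.04045 → ((0.713725+0.055)/1.055)^2.4 ≈ 0.467784
  B: 111/255 ≈ 0.435294 > 0.04045 → ((0.435294+0.055)/1.055)^2.4 ≈ 0.158961
R_lin = 0.099899, G_lin = 0.467784, B_lin = 0.158961
L = 0.2126×R + 0.7152×G + 0.0722×B
L = 0.2126×0.099899 + 0.7152×0.467784 + 0.0722×0.158961
L ≈ 0.367274


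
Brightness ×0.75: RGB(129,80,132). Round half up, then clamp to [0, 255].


Multiply each channel by 0.75, round half up, clamp to [0, 255]
R: 129×0.75 = 96.75 → round → 97
G: 80×0.75 = 60
B: 132×0.75 = 99
= RGB(97, 60, 99)


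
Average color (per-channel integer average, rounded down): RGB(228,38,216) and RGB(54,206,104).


Midpoint: each channel = ⌊(C₁+C₂)/2⌋
R: ⌊(228+54)/2⌋ = 141
G: ⌊(38+206)/2⌋ = 122
B: ⌊(216+104)/2⌋ = 160
= RGB(141, 122, 160)


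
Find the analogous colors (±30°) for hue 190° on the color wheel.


Base hue: 190°
Left analog: (190 - 30) mod 360 = 160°
Right analog: (190 + 30) mod 360 = 220°
Analogous hues = 160° and 220°


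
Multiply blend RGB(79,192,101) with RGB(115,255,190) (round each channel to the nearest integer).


Multiply: C = A×B/255, rounded to nearest integer
R: 79×115/255 = 9085/255 ≈ 35.627 → 36
G: 192×255/255 = 48960/255 ≈ 192.000 → 192
B: 101×190/255 = 19190/255 ≈ 75.255 → 75
= RGB(36, 192, 75)


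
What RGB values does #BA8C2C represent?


BA → 186 (R)
8C → 140 (G)
2C → 44 (B)
= RGB(186, 140, 44)


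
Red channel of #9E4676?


Color: #9E4676
R = 9E = 158
G = 46 = 70
B = 76 = 118
Red = 158


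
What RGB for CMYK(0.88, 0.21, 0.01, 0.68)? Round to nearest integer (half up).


R = 255 × (1-C) × (1-K) = 255 × 0.12 × 0.32 = 9.792 → 10
G = 255 × (1-M) × (1-K) = 255 × 0.79 × 0.32 = 64.464 → 64
B = 255 × (1-Y) × (1-K) = 255 × 0.99 × 0.32 = 80.784 → 81
= RGB(10, 64, 81)


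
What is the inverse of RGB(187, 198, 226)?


Invert: (255-R, 255-G, 255-B)
R: 255-187 = 68
G: 255-198 = 57
B: 255-226 = 29
= RGB(68, 57, 29)


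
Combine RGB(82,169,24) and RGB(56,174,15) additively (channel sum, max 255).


Additive: each channel = min(255, C₁+C₂)
R: 82+56 = 138 → 138
G: 169+174 = 343 → 255
B: 24+15 = 39 → 39
= RGB(138, 255, 39)


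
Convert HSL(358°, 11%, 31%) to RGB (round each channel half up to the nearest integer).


H=358°, S=0.11, L=0.31
C = (1-|2L-1|)×S = (1-|-0.38|)×0.11 = 0.0682
H' = H/60 = 358/60 ≈ 5.9667; X = C×(1-|H' mod 2 - 1|) ≈ 0.0023
m = L - C/2 = 0.31 - 0.0341 = 0.2759
Sector ⌊H'⌋ = 5 → (R',G',B') = (0.0682, 0.0, ≈0.0023)
RGB = ((R'+m)×255, (G'+m)×255, (B'+m)×255) = (87.7455, 70.3545, 70.9342)
Round half up → RGB(88, 70, 71)


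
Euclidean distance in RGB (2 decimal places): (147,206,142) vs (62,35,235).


d = √[(R₁-R₂)² + (G₁-G₂)² + (B₁-B₂)²]
d = √[(147-62)² + (206-35)² + (142-235)²]
d = √[7225 + 29241 + 8649]
d = √45115
d ≈ 212.40


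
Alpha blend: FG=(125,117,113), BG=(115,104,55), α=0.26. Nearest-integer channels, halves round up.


C = α×F + (1-α)×B, with 1-α = 0.74
R: 0.26×125 + 0.74×115 = 32.50 + 85.10 = 117.60 → 118
G: 0.26×117 + 0.74×104 = 30.42 + 76.96 = 107.38 → 107
B: 0.26×113 + 0.74×55 = 29.38 + 40.70 = 70.08 → 70
= RGB(118, 107, 70)


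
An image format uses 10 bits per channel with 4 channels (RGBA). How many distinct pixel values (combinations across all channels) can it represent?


Total bits = 10 bits/channel × 4 channels = 40 bits
Distinct pixel values = 2^40
= 1,099,511,627,776 pixel values


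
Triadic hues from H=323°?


Triadic: equally spaced at 120° intervals
H1 = 323°
H2 = (323 + 120) mod 360 = 83°
H3 = (323 + 240) mod 360 = 203°
Triadic = 323°, 83°, 203°


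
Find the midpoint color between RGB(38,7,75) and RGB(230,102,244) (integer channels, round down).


Midpoint: each channel = ⌊(C₁+C₂)/2⌋
R: ⌊(38+230)/2⌋ = 134
G: ⌊(7+102)/2⌋ = 54
B: ⌊(75+244)/2⌋ = 159
= RGB(134, 54, 159)


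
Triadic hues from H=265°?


Triadic: equally spaced at 120° intervals
H1 = 265°
H2 = (265 + 120) mod 360 = 25°
H3 = (265 + 240) mod 360 = 145°
Triadic = 265°, 25°, 145°


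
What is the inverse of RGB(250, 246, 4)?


Invert: (255-R, 255-G, 255-B)
R: 255-250 = 5
G: 255-246 = 9
B: 255-4 = 251
= RGB(5, 9, 251)


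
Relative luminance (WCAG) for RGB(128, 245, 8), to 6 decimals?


Linearize each channel (sRGB transfer function): c = v/255; c_lin = c/12.92 if c ≤ 0.04045, else ((c+0.055)/1.055)^2.4
  R: 128/255 ≈ 0.501961 > 0.04045 → ((0.501961+0.055)/1.055)^2.4 ≈ 0.215861
  G: 245/255 ≈ 0.960784 > 0.04045 → ((0.960784+0.055)/1.055)^2.4 ≈ 0.913099
  B: 8/255 ≈ 0.031373 ≤ 0.04045 → 0.031373/12.92 ≈ 0.002428
R_lin = 0.215861, G_lin = 0.913099, B_lin = 0.002428
L = 0.2126×R + 0.7152×G + 0.0722×B
L = 0.2126×0.215861 + 0.7152×0.913099 + 0.0722×0.002428
L ≈ 0.699115


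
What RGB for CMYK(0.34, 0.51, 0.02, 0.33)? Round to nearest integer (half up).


R = 255 × (1-C) × (1-K) = 255 × 0.66 × 0.67 = 112.761 → 113
G = 255 × (1-M) × (1-K) = 255 × 0.49 × 0.67 = 83.7165 → 84
B = 255 × (1-Y) × (1-K) = 255 × 0.98 × 0.67 = 167.433 → 167
= RGB(113, 84, 167)


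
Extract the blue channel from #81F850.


Color: #81F850
R = 81 = 129
G = F8 = 248
B = 50 = 80
Blue = 80
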